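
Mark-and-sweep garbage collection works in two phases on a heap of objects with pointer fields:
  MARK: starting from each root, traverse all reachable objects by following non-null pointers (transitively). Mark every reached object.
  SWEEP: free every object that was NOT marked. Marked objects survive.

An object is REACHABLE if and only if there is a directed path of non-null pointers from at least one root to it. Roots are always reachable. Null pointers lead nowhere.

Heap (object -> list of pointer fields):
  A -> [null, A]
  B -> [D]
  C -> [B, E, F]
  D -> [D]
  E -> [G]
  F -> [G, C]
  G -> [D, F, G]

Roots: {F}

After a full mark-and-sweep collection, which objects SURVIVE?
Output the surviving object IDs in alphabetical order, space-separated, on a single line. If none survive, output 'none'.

Answer: B C D E F G

Derivation:
Roots: F
Mark F: refs=G C, marked=F
Mark G: refs=D F G, marked=F G
Mark C: refs=B E F, marked=C F G
Mark D: refs=D, marked=C D F G
Mark B: refs=D, marked=B C D F G
Mark E: refs=G, marked=B C D E F G
Unmarked (collected): A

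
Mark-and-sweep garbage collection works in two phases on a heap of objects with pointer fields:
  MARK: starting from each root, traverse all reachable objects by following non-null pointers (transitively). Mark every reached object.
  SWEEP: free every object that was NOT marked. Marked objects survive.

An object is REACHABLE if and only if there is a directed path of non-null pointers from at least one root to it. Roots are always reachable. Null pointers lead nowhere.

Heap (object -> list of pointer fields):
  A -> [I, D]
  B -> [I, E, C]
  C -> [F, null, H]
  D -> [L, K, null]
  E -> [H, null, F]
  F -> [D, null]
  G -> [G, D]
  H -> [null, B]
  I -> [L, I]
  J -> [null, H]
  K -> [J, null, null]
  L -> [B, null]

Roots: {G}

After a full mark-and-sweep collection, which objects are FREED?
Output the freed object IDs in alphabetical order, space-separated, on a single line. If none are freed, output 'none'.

Roots: G
Mark G: refs=G D, marked=G
Mark D: refs=L K null, marked=D G
Mark L: refs=B null, marked=D G L
Mark K: refs=J null null, marked=D G K L
Mark B: refs=I E C, marked=B D G K L
Mark J: refs=null H, marked=B D G J K L
Mark I: refs=L I, marked=B D G I J K L
Mark E: refs=H null F, marked=B D E G I J K L
Mark C: refs=F null H, marked=B C D E G I J K L
Mark H: refs=null B, marked=B C D E G H I J K L
Mark F: refs=D null, marked=B C D E F G H I J K L
Unmarked (collected): A

Answer: A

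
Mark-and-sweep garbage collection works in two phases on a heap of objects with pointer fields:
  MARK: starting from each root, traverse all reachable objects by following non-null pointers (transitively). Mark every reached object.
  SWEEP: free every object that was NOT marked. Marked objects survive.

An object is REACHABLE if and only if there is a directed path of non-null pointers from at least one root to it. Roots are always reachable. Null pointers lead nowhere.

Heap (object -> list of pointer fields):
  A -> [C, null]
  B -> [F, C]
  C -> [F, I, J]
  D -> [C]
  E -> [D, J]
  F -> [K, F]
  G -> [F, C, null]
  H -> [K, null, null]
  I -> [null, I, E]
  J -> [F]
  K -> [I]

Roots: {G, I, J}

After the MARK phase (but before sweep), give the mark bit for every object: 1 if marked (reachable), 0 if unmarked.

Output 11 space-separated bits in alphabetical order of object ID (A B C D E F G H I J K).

Roots: G I J
Mark G: refs=F C null, marked=G
Mark I: refs=null I E, marked=G I
Mark J: refs=F, marked=G I J
Mark F: refs=K F, marked=F G I J
Mark C: refs=F I J, marked=C F G I J
Mark E: refs=D J, marked=C E F G I J
Mark K: refs=I, marked=C E F G I J K
Mark D: refs=C, marked=C D E F G I J K
Unmarked (collected): A B H

Answer: 0 0 1 1 1 1 1 0 1 1 1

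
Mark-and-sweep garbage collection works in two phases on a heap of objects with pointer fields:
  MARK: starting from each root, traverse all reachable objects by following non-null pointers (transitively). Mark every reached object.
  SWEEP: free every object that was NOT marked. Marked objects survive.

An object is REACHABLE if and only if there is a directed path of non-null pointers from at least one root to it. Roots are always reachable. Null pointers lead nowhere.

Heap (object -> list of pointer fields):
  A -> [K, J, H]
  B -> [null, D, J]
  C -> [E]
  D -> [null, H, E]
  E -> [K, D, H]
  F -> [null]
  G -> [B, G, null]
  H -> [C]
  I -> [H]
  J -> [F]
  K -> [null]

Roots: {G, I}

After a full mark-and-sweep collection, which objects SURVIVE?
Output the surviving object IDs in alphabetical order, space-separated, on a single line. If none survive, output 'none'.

Answer: B C D E F G H I J K

Derivation:
Roots: G I
Mark G: refs=B G null, marked=G
Mark I: refs=H, marked=G I
Mark B: refs=null D J, marked=B G I
Mark H: refs=C, marked=B G H I
Mark D: refs=null H E, marked=B D G H I
Mark J: refs=F, marked=B D G H I J
Mark C: refs=E, marked=B C D G H I J
Mark E: refs=K D H, marked=B C D E G H I J
Mark F: refs=null, marked=B C D E F G H I J
Mark K: refs=null, marked=B C D E F G H I J K
Unmarked (collected): A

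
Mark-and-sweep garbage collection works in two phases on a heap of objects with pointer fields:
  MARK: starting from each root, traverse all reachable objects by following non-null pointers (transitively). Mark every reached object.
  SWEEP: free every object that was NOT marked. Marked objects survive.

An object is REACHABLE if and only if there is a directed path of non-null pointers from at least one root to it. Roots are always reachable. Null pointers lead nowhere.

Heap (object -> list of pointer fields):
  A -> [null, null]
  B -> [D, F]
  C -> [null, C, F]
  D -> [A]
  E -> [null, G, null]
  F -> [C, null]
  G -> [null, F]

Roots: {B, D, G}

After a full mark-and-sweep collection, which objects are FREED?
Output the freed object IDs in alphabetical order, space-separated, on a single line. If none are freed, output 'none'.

Roots: B D G
Mark B: refs=D F, marked=B
Mark D: refs=A, marked=B D
Mark G: refs=null F, marked=B D G
Mark F: refs=C null, marked=B D F G
Mark A: refs=null null, marked=A B D F G
Mark C: refs=null C F, marked=A B C D F G
Unmarked (collected): E

Answer: E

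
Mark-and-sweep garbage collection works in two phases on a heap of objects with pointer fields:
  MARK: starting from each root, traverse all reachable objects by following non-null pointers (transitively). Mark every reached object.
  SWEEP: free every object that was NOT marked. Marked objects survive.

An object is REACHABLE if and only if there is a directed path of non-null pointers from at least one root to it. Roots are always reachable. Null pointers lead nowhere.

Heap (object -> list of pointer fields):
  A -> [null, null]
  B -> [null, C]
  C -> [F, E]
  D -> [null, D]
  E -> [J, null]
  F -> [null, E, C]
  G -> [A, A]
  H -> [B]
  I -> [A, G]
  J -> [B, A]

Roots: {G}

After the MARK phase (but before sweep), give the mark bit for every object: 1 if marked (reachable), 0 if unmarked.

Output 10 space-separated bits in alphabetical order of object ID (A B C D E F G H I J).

Roots: G
Mark G: refs=A A, marked=G
Mark A: refs=null null, marked=A G
Unmarked (collected): B C D E F H I J

Answer: 1 0 0 0 0 0 1 0 0 0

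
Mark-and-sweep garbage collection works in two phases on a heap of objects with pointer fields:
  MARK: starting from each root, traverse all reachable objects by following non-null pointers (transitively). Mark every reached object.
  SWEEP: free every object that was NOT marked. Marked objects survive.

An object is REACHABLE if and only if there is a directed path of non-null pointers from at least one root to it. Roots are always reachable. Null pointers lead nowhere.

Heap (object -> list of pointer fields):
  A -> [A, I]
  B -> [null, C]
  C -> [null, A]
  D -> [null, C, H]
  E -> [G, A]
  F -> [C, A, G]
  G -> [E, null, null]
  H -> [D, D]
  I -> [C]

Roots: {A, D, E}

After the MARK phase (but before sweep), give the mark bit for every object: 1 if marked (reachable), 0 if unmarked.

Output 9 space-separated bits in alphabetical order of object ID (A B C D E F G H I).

Roots: A D E
Mark A: refs=A I, marked=A
Mark D: refs=null C H, marked=A D
Mark E: refs=G A, marked=A D E
Mark I: refs=C, marked=A D E I
Mark C: refs=null A, marked=A C D E I
Mark H: refs=D D, marked=A C D E H I
Mark G: refs=E null null, marked=A C D E G H I
Unmarked (collected): B F

Answer: 1 0 1 1 1 0 1 1 1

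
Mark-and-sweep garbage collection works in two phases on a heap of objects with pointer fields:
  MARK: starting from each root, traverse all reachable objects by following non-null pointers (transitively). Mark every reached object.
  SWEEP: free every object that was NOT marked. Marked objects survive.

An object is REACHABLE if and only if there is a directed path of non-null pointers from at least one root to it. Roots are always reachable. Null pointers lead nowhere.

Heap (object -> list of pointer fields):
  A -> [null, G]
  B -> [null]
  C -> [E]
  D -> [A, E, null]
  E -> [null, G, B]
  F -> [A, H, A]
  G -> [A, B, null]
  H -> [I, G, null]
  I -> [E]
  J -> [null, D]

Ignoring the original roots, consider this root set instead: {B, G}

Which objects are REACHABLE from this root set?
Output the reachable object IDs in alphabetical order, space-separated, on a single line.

Answer: A B G

Derivation:
Roots: B G
Mark B: refs=null, marked=B
Mark G: refs=A B null, marked=B G
Mark A: refs=null G, marked=A B G
Unmarked (collected): C D E F H I J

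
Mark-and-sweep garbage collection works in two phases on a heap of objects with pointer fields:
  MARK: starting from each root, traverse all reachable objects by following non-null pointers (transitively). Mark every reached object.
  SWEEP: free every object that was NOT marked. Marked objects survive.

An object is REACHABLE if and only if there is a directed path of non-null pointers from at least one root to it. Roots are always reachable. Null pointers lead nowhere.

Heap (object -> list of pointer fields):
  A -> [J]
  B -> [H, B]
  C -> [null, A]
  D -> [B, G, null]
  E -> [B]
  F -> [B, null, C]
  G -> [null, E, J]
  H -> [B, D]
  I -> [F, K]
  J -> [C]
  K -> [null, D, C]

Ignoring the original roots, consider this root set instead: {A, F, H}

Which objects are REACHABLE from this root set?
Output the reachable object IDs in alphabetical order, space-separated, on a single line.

Answer: A B C D E F G H J

Derivation:
Roots: A F H
Mark A: refs=J, marked=A
Mark F: refs=B null C, marked=A F
Mark H: refs=B D, marked=A F H
Mark J: refs=C, marked=A F H J
Mark B: refs=H B, marked=A B F H J
Mark C: refs=null A, marked=A B C F H J
Mark D: refs=B G null, marked=A B C D F H J
Mark G: refs=null E J, marked=A B C D F G H J
Mark E: refs=B, marked=A B C D E F G H J
Unmarked (collected): I K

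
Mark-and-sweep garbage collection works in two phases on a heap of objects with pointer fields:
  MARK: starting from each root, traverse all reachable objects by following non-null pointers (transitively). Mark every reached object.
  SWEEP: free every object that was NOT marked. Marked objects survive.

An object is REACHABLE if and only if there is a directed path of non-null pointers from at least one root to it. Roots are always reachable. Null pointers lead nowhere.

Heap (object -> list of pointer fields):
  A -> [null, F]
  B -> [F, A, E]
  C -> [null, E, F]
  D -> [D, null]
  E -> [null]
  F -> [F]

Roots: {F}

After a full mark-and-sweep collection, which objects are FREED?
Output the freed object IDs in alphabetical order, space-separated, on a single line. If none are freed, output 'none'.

Roots: F
Mark F: refs=F, marked=F
Unmarked (collected): A B C D E

Answer: A B C D E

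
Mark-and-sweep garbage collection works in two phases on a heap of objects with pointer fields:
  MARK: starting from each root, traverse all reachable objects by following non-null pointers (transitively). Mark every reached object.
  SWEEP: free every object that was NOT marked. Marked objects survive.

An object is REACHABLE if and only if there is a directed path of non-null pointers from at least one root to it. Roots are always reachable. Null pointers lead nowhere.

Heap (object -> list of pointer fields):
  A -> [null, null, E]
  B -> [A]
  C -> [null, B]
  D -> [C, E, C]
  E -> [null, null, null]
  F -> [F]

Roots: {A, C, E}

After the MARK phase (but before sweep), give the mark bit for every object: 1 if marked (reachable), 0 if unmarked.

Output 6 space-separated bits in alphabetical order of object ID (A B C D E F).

Roots: A C E
Mark A: refs=null null E, marked=A
Mark C: refs=null B, marked=A C
Mark E: refs=null null null, marked=A C E
Mark B: refs=A, marked=A B C E
Unmarked (collected): D F

Answer: 1 1 1 0 1 0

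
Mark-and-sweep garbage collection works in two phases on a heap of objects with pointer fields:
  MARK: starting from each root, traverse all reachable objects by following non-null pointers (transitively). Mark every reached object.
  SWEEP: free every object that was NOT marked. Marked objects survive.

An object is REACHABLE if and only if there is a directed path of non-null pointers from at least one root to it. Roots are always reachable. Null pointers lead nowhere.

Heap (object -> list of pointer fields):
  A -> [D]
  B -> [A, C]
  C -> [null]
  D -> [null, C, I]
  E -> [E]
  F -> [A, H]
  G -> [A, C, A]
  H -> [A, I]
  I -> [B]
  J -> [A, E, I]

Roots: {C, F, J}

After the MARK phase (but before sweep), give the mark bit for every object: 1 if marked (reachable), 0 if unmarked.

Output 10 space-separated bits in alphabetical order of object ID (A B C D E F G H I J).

Answer: 1 1 1 1 1 1 0 1 1 1

Derivation:
Roots: C F J
Mark C: refs=null, marked=C
Mark F: refs=A H, marked=C F
Mark J: refs=A E I, marked=C F J
Mark A: refs=D, marked=A C F J
Mark H: refs=A I, marked=A C F H J
Mark E: refs=E, marked=A C E F H J
Mark I: refs=B, marked=A C E F H I J
Mark D: refs=null C I, marked=A C D E F H I J
Mark B: refs=A C, marked=A B C D E F H I J
Unmarked (collected): G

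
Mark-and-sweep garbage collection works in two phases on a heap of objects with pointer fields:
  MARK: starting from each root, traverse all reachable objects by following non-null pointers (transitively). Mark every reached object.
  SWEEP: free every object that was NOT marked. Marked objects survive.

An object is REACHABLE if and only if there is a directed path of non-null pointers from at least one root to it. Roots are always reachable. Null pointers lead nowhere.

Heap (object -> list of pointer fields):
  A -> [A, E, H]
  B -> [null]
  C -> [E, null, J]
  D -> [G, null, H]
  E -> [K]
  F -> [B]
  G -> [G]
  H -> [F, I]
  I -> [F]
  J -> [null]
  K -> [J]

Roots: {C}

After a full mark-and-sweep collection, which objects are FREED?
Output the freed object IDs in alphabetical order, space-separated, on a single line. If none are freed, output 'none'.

Roots: C
Mark C: refs=E null J, marked=C
Mark E: refs=K, marked=C E
Mark J: refs=null, marked=C E J
Mark K: refs=J, marked=C E J K
Unmarked (collected): A B D F G H I

Answer: A B D F G H I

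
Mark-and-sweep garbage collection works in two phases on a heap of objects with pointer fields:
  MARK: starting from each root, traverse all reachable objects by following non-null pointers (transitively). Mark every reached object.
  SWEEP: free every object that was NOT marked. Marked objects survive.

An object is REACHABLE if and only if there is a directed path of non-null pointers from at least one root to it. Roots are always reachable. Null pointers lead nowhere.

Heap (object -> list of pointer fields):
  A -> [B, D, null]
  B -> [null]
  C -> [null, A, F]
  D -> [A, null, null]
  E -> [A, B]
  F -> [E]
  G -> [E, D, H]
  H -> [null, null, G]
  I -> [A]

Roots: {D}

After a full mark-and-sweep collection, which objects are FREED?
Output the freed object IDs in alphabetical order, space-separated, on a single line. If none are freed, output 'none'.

Answer: C E F G H I

Derivation:
Roots: D
Mark D: refs=A null null, marked=D
Mark A: refs=B D null, marked=A D
Mark B: refs=null, marked=A B D
Unmarked (collected): C E F G H I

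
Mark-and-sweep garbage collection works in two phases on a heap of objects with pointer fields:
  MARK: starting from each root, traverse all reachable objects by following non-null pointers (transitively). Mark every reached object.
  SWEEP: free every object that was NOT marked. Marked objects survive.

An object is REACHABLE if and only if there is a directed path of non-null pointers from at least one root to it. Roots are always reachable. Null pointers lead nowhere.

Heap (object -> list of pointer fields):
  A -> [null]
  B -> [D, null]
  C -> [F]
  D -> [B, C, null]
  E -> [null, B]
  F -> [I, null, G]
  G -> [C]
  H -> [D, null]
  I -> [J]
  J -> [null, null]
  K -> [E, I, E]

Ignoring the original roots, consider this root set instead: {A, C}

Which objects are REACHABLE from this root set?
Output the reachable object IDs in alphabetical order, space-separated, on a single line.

Roots: A C
Mark A: refs=null, marked=A
Mark C: refs=F, marked=A C
Mark F: refs=I null G, marked=A C F
Mark I: refs=J, marked=A C F I
Mark G: refs=C, marked=A C F G I
Mark J: refs=null null, marked=A C F G I J
Unmarked (collected): B D E H K

Answer: A C F G I J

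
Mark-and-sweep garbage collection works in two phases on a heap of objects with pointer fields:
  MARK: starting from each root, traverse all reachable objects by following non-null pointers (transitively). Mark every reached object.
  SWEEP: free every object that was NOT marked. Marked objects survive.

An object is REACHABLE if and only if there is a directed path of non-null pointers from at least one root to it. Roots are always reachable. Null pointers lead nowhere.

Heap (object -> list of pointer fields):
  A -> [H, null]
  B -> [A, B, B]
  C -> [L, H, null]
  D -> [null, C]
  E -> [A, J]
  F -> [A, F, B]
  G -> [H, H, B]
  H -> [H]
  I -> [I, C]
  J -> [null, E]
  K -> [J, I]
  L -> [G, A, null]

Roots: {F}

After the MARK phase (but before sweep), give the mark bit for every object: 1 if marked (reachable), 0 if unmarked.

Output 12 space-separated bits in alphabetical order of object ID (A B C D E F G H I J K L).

Answer: 1 1 0 0 0 1 0 1 0 0 0 0

Derivation:
Roots: F
Mark F: refs=A F B, marked=F
Mark A: refs=H null, marked=A F
Mark B: refs=A B B, marked=A B F
Mark H: refs=H, marked=A B F H
Unmarked (collected): C D E G I J K L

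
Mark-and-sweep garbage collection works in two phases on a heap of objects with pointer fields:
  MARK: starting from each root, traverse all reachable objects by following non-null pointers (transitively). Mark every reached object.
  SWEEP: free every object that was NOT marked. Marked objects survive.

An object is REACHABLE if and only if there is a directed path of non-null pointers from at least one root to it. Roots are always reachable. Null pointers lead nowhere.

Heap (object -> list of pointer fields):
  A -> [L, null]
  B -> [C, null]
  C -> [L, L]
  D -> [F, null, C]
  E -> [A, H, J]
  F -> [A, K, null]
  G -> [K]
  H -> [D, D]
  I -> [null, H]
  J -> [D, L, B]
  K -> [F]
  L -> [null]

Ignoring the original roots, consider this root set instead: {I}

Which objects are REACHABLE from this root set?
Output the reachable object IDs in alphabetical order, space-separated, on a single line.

Answer: A C D F H I K L

Derivation:
Roots: I
Mark I: refs=null H, marked=I
Mark H: refs=D D, marked=H I
Mark D: refs=F null C, marked=D H I
Mark F: refs=A K null, marked=D F H I
Mark C: refs=L L, marked=C D F H I
Mark A: refs=L null, marked=A C D F H I
Mark K: refs=F, marked=A C D F H I K
Mark L: refs=null, marked=A C D F H I K L
Unmarked (collected): B E G J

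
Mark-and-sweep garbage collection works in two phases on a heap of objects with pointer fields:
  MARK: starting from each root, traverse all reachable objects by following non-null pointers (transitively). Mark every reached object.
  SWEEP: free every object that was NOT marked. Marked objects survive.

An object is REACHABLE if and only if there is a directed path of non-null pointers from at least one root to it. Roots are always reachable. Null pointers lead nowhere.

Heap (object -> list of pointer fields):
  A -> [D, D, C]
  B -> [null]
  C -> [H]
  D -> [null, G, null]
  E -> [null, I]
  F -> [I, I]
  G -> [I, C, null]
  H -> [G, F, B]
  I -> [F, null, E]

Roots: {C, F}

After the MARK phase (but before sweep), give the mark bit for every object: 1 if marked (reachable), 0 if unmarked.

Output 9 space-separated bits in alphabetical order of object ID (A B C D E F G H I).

Answer: 0 1 1 0 1 1 1 1 1

Derivation:
Roots: C F
Mark C: refs=H, marked=C
Mark F: refs=I I, marked=C F
Mark H: refs=G F B, marked=C F H
Mark I: refs=F null E, marked=C F H I
Mark G: refs=I C null, marked=C F G H I
Mark B: refs=null, marked=B C F G H I
Mark E: refs=null I, marked=B C E F G H I
Unmarked (collected): A D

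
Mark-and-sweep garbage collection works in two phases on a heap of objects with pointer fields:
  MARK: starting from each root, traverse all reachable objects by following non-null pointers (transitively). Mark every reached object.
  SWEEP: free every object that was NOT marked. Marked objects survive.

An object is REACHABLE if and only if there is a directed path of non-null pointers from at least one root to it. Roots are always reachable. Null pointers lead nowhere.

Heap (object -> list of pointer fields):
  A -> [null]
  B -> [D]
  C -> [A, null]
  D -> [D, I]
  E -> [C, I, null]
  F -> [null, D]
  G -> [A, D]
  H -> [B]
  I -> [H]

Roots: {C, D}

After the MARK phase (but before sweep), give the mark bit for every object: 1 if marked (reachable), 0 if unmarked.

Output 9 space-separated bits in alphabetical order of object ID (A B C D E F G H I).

Roots: C D
Mark C: refs=A null, marked=C
Mark D: refs=D I, marked=C D
Mark A: refs=null, marked=A C D
Mark I: refs=H, marked=A C D I
Mark H: refs=B, marked=A C D H I
Mark B: refs=D, marked=A B C D H I
Unmarked (collected): E F G

Answer: 1 1 1 1 0 0 0 1 1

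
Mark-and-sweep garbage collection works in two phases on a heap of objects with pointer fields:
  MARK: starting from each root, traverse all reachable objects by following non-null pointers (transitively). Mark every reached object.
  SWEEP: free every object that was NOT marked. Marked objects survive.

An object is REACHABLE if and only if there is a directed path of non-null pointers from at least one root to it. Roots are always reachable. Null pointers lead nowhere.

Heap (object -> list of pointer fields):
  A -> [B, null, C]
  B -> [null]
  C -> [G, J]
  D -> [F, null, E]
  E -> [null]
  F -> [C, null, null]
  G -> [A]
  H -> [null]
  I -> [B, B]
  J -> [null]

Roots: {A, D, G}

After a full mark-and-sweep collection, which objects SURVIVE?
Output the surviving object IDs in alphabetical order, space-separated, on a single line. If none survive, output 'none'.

Roots: A D G
Mark A: refs=B null C, marked=A
Mark D: refs=F null E, marked=A D
Mark G: refs=A, marked=A D G
Mark B: refs=null, marked=A B D G
Mark C: refs=G J, marked=A B C D G
Mark F: refs=C null null, marked=A B C D F G
Mark E: refs=null, marked=A B C D E F G
Mark J: refs=null, marked=A B C D E F G J
Unmarked (collected): H I

Answer: A B C D E F G J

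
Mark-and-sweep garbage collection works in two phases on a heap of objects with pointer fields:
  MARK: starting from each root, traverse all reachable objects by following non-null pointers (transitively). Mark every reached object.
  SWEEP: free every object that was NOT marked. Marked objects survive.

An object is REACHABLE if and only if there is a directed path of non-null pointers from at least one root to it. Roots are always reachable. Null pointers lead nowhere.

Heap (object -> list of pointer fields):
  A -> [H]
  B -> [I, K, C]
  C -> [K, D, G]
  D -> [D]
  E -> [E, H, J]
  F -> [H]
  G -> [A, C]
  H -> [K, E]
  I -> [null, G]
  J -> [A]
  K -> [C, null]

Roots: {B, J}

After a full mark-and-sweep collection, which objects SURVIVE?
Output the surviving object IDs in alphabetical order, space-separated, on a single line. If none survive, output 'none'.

Roots: B J
Mark B: refs=I K C, marked=B
Mark J: refs=A, marked=B J
Mark I: refs=null G, marked=B I J
Mark K: refs=C null, marked=B I J K
Mark C: refs=K D G, marked=B C I J K
Mark A: refs=H, marked=A B C I J K
Mark G: refs=A C, marked=A B C G I J K
Mark D: refs=D, marked=A B C D G I J K
Mark H: refs=K E, marked=A B C D G H I J K
Mark E: refs=E H J, marked=A B C D E G H I J K
Unmarked (collected): F

Answer: A B C D E G H I J K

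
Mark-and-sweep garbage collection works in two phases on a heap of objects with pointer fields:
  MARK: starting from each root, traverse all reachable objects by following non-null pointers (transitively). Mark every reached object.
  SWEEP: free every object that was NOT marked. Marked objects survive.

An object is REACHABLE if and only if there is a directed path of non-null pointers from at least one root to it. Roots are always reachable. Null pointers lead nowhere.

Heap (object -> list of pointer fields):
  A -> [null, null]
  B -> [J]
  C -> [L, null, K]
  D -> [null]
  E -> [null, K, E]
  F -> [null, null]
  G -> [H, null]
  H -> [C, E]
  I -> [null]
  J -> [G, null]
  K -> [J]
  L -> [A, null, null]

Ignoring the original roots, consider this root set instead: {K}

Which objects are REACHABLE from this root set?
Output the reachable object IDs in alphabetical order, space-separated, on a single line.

Answer: A C E G H J K L

Derivation:
Roots: K
Mark K: refs=J, marked=K
Mark J: refs=G null, marked=J K
Mark G: refs=H null, marked=G J K
Mark H: refs=C E, marked=G H J K
Mark C: refs=L null K, marked=C G H J K
Mark E: refs=null K E, marked=C E G H J K
Mark L: refs=A null null, marked=C E G H J K L
Mark A: refs=null null, marked=A C E G H J K L
Unmarked (collected): B D F I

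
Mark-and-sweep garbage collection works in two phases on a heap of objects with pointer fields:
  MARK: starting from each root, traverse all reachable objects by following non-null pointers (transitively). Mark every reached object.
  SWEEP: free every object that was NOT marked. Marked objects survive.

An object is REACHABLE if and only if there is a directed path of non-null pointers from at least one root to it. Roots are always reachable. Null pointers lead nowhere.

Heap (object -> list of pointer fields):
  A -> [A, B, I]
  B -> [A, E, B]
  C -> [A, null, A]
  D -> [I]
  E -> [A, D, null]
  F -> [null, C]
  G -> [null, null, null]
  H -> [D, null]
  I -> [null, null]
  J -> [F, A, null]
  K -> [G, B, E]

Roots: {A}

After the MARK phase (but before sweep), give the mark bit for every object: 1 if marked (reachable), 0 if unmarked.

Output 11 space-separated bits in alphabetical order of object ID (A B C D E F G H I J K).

Roots: A
Mark A: refs=A B I, marked=A
Mark B: refs=A E B, marked=A B
Mark I: refs=null null, marked=A B I
Mark E: refs=A D null, marked=A B E I
Mark D: refs=I, marked=A B D E I
Unmarked (collected): C F G H J K

Answer: 1 1 0 1 1 0 0 0 1 0 0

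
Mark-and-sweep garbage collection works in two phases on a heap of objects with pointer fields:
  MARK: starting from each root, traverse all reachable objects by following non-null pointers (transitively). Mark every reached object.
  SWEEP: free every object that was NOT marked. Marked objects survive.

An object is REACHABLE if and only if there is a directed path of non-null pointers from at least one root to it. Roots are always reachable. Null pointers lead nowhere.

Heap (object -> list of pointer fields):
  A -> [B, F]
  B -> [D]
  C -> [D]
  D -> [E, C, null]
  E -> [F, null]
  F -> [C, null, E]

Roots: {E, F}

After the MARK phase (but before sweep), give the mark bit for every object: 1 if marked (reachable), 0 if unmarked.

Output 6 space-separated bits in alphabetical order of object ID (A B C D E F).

Answer: 0 0 1 1 1 1

Derivation:
Roots: E F
Mark E: refs=F null, marked=E
Mark F: refs=C null E, marked=E F
Mark C: refs=D, marked=C E F
Mark D: refs=E C null, marked=C D E F
Unmarked (collected): A B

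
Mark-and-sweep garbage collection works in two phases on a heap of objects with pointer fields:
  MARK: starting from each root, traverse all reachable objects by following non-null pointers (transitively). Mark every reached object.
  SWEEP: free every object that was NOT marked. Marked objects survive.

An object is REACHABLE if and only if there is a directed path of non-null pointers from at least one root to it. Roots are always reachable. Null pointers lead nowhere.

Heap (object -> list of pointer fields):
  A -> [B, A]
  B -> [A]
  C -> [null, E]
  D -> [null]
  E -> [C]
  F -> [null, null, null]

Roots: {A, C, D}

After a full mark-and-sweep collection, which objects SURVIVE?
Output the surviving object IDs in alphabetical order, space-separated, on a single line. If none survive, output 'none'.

Answer: A B C D E

Derivation:
Roots: A C D
Mark A: refs=B A, marked=A
Mark C: refs=null E, marked=A C
Mark D: refs=null, marked=A C D
Mark B: refs=A, marked=A B C D
Mark E: refs=C, marked=A B C D E
Unmarked (collected): F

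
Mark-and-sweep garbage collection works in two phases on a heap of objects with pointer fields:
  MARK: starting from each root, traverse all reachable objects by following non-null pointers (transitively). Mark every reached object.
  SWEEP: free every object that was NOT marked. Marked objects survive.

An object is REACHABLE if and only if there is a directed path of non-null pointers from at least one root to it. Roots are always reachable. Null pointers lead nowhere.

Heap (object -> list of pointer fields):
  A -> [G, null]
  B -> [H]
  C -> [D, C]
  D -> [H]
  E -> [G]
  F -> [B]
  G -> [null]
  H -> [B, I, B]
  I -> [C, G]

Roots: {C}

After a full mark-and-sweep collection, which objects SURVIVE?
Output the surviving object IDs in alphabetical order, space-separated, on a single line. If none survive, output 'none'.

Roots: C
Mark C: refs=D C, marked=C
Mark D: refs=H, marked=C D
Mark H: refs=B I B, marked=C D H
Mark B: refs=H, marked=B C D H
Mark I: refs=C G, marked=B C D H I
Mark G: refs=null, marked=B C D G H I
Unmarked (collected): A E F

Answer: B C D G H I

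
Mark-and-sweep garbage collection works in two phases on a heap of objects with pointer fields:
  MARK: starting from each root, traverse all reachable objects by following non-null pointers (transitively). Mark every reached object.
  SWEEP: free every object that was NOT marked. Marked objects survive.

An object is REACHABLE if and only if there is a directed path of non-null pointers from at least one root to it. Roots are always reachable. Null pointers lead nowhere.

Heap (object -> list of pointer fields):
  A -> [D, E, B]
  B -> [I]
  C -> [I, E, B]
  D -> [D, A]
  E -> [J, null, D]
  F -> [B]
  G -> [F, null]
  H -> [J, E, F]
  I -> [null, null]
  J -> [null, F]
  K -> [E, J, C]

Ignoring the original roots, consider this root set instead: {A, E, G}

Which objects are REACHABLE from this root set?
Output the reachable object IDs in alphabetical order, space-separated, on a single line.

Roots: A E G
Mark A: refs=D E B, marked=A
Mark E: refs=J null D, marked=A E
Mark G: refs=F null, marked=A E G
Mark D: refs=D A, marked=A D E G
Mark B: refs=I, marked=A B D E G
Mark J: refs=null F, marked=A B D E G J
Mark F: refs=B, marked=A B D E F G J
Mark I: refs=null null, marked=A B D E F G I J
Unmarked (collected): C H K

Answer: A B D E F G I J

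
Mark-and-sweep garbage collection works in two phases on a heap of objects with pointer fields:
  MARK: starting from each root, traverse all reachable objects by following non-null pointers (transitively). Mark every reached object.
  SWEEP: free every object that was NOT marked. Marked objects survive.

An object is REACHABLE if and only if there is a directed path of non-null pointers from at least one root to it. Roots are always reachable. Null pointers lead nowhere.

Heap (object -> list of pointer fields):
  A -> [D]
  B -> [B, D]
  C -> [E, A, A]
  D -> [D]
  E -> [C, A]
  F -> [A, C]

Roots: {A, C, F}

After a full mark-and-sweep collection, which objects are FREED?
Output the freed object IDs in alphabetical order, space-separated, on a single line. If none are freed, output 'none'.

Roots: A C F
Mark A: refs=D, marked=A
Mark C: refs=E A A, marked=A C
Mark F: refs=A C, marked=A C F
Mark D: refs=D, marked=A C D F
Mark E: refs=C A, marked=A C D E F
Unmarked (collected): B

Answer: B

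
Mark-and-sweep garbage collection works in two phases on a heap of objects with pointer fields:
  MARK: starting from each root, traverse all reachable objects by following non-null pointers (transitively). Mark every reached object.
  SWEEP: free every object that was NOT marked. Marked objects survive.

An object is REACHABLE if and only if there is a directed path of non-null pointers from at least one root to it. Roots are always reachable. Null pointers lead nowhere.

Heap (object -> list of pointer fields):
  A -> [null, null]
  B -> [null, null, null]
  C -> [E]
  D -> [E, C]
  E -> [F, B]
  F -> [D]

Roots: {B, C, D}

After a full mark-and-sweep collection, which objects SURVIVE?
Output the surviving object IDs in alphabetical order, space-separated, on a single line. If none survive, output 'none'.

Roots: B C D
Mark B: refs=null null null, marked=B
Mark C: refs=E, marked=B C
Mark D: refs=E C, marked=B C D
Mark E: refs=F B, marked=B C D E
Mark F: refs=D, marked=B C D E F
Unmarked (collected): A

Answer: B C D E F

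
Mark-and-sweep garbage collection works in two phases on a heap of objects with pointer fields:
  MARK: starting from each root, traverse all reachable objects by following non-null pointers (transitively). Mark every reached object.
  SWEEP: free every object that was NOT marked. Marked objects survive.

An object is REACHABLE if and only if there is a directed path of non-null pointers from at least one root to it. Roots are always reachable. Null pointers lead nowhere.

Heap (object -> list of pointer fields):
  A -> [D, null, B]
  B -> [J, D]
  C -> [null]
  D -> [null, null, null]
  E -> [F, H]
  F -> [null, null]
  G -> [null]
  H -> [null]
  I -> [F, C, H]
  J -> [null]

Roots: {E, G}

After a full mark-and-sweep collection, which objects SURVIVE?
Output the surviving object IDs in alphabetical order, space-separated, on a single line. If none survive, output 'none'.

Roots: E G
Mark E: refs=F H, marked=E
Mark G: refs=null, marked=E G
Mark F: refs=null null, marked=E F G
Mark H: refs=null, marked=E F G H
Unmarked (collected): A B C D I J

Answer: E F G H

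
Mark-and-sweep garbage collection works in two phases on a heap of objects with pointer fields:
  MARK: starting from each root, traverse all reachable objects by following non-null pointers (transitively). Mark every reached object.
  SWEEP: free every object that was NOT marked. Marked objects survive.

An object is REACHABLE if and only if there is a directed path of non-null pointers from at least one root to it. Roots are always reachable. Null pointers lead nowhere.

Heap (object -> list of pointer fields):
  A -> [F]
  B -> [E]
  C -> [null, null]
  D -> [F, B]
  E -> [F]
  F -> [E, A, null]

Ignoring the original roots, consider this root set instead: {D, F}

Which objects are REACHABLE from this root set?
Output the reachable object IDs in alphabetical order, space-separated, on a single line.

Answer: A B D E F

Derivation:
Roots: D F
Mark D: refs=F B, marked=D
Mark F: refs=E A null, marked=D F
Mark B: refs=E, marked=B D F
Mark E: refs=F, marked=B D E F
Mark A: refs=F, marked=A B D E F
Unmarked (collected): C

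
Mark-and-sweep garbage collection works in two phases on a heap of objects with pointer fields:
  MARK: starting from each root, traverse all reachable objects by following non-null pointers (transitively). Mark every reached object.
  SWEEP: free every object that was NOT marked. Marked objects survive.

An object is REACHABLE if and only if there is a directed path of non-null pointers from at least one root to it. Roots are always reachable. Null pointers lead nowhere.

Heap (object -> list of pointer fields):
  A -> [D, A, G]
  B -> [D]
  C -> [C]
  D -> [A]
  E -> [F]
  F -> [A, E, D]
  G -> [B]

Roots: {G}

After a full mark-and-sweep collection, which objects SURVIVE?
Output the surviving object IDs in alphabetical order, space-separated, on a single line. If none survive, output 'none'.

Answer: A B D G

Derivation:
Roots: G
Mark G: refs=B, marked=G
Mark B: refs=D, marked=B G
Mark D: refs=A, marked=B D G
Mark A: refs=D A G, marked=A B D G
Unmarked (collected): C E F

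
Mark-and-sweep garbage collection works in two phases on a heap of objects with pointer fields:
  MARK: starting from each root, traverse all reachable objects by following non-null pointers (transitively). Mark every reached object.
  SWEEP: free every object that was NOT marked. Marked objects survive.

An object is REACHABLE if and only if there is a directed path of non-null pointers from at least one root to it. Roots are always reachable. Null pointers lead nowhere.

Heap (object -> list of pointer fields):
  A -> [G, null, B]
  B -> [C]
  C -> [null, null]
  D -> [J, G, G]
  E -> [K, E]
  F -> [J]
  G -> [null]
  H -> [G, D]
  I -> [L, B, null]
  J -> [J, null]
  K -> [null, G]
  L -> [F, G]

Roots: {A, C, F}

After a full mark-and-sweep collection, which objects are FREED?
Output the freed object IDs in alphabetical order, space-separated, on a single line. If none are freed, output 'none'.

Roots: A C F
Mark A: refs=G null B, marked=A
Mark C: refs=null null, marked=A C
Mark F: refs=J, marked=A C F
Mark G: refs=null, marked=A C F G
Mark B: refs=C, marked=A B C F G
Mark J: refs=J null, marked=A B C F G J
Unmarked (collected): D E H I K L

Answer: D E H I K L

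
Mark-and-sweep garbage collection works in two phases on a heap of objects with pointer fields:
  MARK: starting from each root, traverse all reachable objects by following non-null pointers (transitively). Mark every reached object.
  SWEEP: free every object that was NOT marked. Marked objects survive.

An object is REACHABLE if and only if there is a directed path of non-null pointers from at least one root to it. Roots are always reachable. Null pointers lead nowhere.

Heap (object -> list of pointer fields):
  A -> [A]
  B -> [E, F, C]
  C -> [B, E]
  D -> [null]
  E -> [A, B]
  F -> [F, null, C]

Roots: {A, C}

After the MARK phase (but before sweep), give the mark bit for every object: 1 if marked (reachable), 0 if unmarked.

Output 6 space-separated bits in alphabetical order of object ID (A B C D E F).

Answer: 1 1 1 0 1 1

Derivation:
Roots: A C
Mark A: refs=A, marked=A
Mark C: refs=B E, marked=A C
Mark B: refs=E F C, marked=A B C
Mark E: refs=A B, marked=A B C E
Mark F: refs=F null C, marked=A B C E F
Unmarked (collected): D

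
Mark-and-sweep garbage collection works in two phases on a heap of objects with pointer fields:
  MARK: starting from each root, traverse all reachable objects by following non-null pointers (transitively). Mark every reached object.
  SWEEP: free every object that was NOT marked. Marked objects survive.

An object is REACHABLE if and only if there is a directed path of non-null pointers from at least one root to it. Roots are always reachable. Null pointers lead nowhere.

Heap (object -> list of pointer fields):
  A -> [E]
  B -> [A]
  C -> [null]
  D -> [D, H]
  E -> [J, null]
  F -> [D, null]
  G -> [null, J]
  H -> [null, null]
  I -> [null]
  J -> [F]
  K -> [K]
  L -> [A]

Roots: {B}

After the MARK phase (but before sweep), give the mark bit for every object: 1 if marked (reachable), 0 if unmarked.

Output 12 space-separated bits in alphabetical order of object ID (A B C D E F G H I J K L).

Answer: 1 1 0 1 1 1 0 1 0 1 0 0

Derivation:
Roots: B
Mark B: refs=A, marked=B
Mark A: refs=E, marked=A B
Mark E: refs=J null, marked=A B E
Mark J: refs=F, marked=A B E J
Mark F: refs=D null, marked=A B E F J
Mark D: refs=D H, marked=A B D E F J
Mark H: refs=null null, marked=A B D E F H J
Unmarked (collected): C G I K L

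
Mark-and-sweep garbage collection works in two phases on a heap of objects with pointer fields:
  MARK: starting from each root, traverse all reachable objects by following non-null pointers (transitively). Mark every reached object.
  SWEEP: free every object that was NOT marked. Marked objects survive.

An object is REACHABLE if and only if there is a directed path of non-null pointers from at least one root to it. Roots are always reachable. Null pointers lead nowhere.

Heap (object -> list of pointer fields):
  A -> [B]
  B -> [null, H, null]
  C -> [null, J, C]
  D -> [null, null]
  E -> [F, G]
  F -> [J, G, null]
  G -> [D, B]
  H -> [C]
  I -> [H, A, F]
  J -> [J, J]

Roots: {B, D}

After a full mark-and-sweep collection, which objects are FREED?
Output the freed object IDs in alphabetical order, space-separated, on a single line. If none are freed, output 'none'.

Roots: B D
Mark B: refs=null H null, marked=B
Mark D: refs=null null, marked=B D
Mark H: refs=C, marked=B D H
Mark C: refs=null J C, marked=B C D H
Mark J: refs=J J, marked=B C D H J
Unmarked (collected): A E F G I

Answer: A E F G I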